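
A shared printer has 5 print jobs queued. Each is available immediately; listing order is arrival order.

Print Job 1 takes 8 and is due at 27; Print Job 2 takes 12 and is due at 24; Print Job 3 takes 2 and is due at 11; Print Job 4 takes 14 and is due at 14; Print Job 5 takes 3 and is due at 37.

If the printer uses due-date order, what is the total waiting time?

EDD (increasing due date): Print Job 3 Print Job 4 Print Job 2 Print Job 1 Print Job 5.
Print Job 3: waits 0, runs 0→2
Print Job 4: waits 2, runs 2→16
Print Job 2: waits 16, runs 16→28
Print Job 1: waits 28, runs 28→36
Print Job 5: waits 36, runs 36→39
Sum = 0+2+16+28+36 = 82.

82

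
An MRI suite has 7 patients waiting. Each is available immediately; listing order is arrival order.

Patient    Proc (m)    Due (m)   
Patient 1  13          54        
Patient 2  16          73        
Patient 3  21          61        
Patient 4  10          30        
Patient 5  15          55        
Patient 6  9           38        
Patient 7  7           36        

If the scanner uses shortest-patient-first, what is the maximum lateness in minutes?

30

SPT (increasing processing time): Patient 7 Patient 6 Patient 4 Patient 1 Patient 5 Patient 2 Patient 3.
Patient 7: 0→7, due 36, lateness -29
Patient 6: 7→16, due 38, lateness -22
Patient 4: 16→26, due 30, lateness -4
Patient 1: 26→39, due 54, lateness -15
Patient 5: 39→54, due 55, lateness -1
Patient 2: 54→70, due 73, lateness -3
Patient 3: 70→91, due 61, lateness 30
Maximum = 30.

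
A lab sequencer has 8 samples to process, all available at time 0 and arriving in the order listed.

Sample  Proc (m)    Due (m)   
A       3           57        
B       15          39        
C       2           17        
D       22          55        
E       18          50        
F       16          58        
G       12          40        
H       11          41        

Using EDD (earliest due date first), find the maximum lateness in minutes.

41

EDD (increasing due date): C B G H E D A F.
C: 0→2, due 17, lateness -15
B: 2→17, due 39, lateness -22
G: 17→29, due 40, lateness -11
H: 29→40, due 41, lateness -1
E: 40→58, due 50, lateness 8
D: 58→80, due 55, lateness 25
A: 80→83, due 57, lateness 26
F: 83→99, due 58, lateness 41
Maximum = 41.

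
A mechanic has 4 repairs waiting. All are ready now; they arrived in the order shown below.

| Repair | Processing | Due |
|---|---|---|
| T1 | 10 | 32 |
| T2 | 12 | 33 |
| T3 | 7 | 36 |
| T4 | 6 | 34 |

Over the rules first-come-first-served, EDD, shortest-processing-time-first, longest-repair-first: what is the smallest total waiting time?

42

FIFO (arrival order): T1 T2 T3 T4.
T1: waits 0, runs 0→10
T2: waits 10, runs 10→22
T3: waits 22, runs 22→29
T4: waits 29, runs 29→35
Sum = 0+10+22+29 = 61.
EDD (increasing due date): T1 T2 T4 T3.
T1: waits 0, runs 0→10
T2: waits 10, runs 10→22
T4: waits 22, runs 22→28
T3: waits 28, runs 28→35
Sum = 0+10+22+28 = 60.
SPT (increasing processing time): T4 T3 T1 T2.
T4: waits 0, runs 0→6
T3: waits 6, runs 6→13
T1: waits 13, runs 13→23
T2: waits 23, runs 23→35
Sum = 0+6+13+23 = 42.
LPT (decreasing processing time): T2 T1 T3 T4.
T2: waits 0, runs 0→12
T1: waits 12, runs 12→22
T3: waits 22, runs 22→29
T4: waits 29, runs 29→35
Sum = 0+12+22+29 = 63.
FIFO 61, EDD 60, SPT 42, LPT 63 → minimum 42.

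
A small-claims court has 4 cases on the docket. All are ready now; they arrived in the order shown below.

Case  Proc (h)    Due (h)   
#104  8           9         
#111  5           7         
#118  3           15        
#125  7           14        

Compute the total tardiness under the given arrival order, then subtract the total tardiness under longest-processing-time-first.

-6

FIFO (arrival order): #104 #111 #118 #125.
#104: 0→8, due 9, tardiness 0
#111: 8→13, due 7, tardiness 6
#118: 13→16, due 15, tardiness 1
#125: 16→23, due 14, tardiness 9
Sum = 0+6+1+9 = 16.
LPT (decreasing processing time): #104 #125 #111 #118.
#104: 0→8, due 9, tardiness 0
#125: 8→15, due 14, tardiness 1
#111: 15→20, due 7, tardiness 13
#118: 20→23, due 15, tardiness 8
Sum = 0+1+13+8 = 22.
Difference = 16 − 22 = -6.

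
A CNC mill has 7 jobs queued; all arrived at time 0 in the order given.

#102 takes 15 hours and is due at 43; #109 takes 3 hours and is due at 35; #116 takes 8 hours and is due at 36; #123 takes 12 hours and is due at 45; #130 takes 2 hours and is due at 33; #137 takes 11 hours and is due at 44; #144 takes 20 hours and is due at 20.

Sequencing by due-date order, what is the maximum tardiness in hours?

26

EDD (increasing due date): #144 #130 #109 #116 #102 #137 #123.
#144: 0→20, due 20, tardiness 0
#130: 20→22, due 33, tardiness 0
#109: 22→25, due 35, tardiness 0
#116: 25→33, due 36, tardiness 0
#102: 33→48, due 43, tardiness 5
#137: 48→59, due 44, tardiness 15
#123: 59→71, due 45, tardiness 26
Maximum = 26.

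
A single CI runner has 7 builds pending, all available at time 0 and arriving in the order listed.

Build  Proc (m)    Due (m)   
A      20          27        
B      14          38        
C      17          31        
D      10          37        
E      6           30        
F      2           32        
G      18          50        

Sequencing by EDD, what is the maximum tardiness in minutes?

EDD (increasing due date): A E C F D B G.
A: 0→20, due 27, tardiness 0
E: 20→26, due 30, tardiness 0
C: 26→43, due 31, tardiness 12
F: 43→45, due 32, tardiness 13
D: 45→55, due 37, tardiness 18
B: 55→69, due 38, tardiness 31
G: 69→87, due 50, tardiness 37
Maximum = 37.

37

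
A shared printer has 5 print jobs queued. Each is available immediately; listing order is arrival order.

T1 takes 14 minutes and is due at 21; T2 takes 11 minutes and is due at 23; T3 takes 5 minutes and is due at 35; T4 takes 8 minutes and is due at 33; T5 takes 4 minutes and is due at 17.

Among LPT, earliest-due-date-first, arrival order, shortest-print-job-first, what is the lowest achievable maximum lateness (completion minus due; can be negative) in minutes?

LPT (decreasing processing time): T1 T2 T4 T3 T5.
T1: 0→14, due 21, lateness -7
T2: 14→25, due 23, lateness 2
T4: 25→33, due 33, lateness 0
T3: 33→38, due 35, lateness 3
T5: 38→42, due 17, lateness 25
Maximum = 25.
EDD (increasing due date): T5 T1 T2 T4 T3.
T5: 0→4, due 17, lateness -13
T1: 4→18, due 21, lateness -3
T2: 18→29, due 23, lateness 6
T4: 29→37, due 33, lateness 4
T3: 37→42, due 35, lateness 7
Maximum = 7.
FIFO (arrival order): T1 T2 T3 T4 T5.
T1: 0→14, due 21, lateness -7
T2: 14→25, due 23, lateness 2
T3: 25→30, due 35, lateness -5
T4: 30→38, due 33, lateness 5
T5: 38→42, due 17, lateness 25
Maximum = 25.
SPT (increasing processing time): T5 T3 T4 T2 T1.
T5: 0→4, due 17, lateness -13
T3: 4→9, due 35, lateness -26
T4: 9→17, due 33, lateness -16
T2: 17→28, due 23, lateness 5
T1: 28→42, due 21, lateness 21
Maximum = 21.
LPT 25, EDD 7, FIFO 25, SPT 21 → minimum 7.

7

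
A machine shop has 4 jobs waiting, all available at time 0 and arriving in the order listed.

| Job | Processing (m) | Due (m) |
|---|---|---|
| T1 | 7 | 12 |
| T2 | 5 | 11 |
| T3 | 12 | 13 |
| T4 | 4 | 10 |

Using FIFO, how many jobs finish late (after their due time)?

FIFO (arrival order): T1 T2 T3 T4.
T1: 0→7, due 12, tardiness 0
T2: 7→12, due 11, tardiness 1
T3: 12→24, due 13, tardiness 11
T4: 24→28, due 10, tardiness 18
Late jobs: 3.

3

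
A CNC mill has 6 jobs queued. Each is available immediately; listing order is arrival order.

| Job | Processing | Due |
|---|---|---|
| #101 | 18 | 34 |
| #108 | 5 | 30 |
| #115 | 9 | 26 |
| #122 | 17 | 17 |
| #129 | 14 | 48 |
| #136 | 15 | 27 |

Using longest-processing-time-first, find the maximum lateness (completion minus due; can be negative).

48

LPT (decreasing processing time): #101 #122 #136 #129 #115 #108.
#101: 0→18, due 34, lateness -16
#122: 18→35, due 17, lateness 18
#136: 35→50, due 27, lateness 23
#129: 50→64, due 48, lateness 16
#115: 64→73, due 26, lateness 47
#108: 73→78, due 30, lateness 48
Maximum = 48.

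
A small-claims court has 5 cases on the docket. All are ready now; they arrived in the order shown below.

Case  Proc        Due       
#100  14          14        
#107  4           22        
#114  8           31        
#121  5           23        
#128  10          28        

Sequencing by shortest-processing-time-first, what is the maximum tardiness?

27

SPT (increasing processing time): #107 #121 #114 #128 #100.
#107: 0→4, due 22, tardiness 0
#121: 4→9, due 23, tardiness 0
#114: 9→17, due 31, tardiness 0
#128: 17→27, due 28, tardiness 0
#100: 27→41, due 14, tardiness 27
Maximum = 27.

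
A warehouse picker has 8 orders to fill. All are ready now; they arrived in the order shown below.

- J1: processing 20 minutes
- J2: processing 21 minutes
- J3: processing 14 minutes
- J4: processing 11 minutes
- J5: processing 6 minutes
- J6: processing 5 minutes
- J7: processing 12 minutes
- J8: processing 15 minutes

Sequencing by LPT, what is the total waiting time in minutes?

LPT (decreasing processing time): J2 J1 J8 J3 J7 J4 J5 J6.
J2: waits 0, runs 0→21
J1: waits 21, runs 21→41
J8: waits 41, runs 41→56
J3: waits 56, runs 56→70
J7: waits 70, runs 70→82
J4: waits 82, runs 82→93
J5: waits 93, runs 93→99
J6: waits 99, runs 99→104
Sum = 0+21+41+56+70+82+93+99 = 462.

462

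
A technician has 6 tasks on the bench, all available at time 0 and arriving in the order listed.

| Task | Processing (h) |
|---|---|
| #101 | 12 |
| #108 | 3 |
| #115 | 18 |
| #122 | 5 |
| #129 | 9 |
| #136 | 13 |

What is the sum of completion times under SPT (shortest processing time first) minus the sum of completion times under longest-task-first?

-102

SPT (increasing processing time): #108 #122 #129 #101 #136 #115.
#108: 0→3
#122: 3→8
#129: 8→17
#101: 17→29
#136: 29→42
#115: 42→60
Sum = 3+8+17+29+42+60 = 159.
LPT (decreasing processing time): #115 #136 #101 #129 #122 #108.
#115: 0→18
#136: 18→31
#101: 31→43
#129: 43→52
#122: 52→57
#108: 57→60
Sum = 18+31+43+52+57+60 = 261.
Difference = 159 − 261 = -102.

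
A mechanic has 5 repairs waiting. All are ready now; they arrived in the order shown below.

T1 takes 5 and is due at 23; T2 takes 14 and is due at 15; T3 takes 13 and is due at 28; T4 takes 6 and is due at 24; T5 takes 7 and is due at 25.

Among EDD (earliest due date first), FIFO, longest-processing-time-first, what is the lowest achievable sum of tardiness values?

EDD (increasing due date): T2 T1 T4 T5 T3.
T2: 0→14, due 15, tardiness 0
T1: 14→19, due 23, tardiness 0
T4: 19→25, due 24, tardiness 1
T5: 25→32, due 25, tardiness 7
T3: 32→45, due 28, tardiness 17
Sum = 0+0+1+7+17 = 25.
FIFO (arrival order): T1 T2 T3 T4 T5.
T1: 0→5, due 23, tardiness 0
T2: 5→19, due 15, tardiness 4
T3: 19→32, due 28, tardiness 4
T4: 32→38, due 24, tardiness 14
T5: 38→45, due 25, tardiness 20
Sum = 0+4+4+14+20 = 42.
LPT (decreasing processing time): T2 T3 T5 T4 T1.
T2: 0→14, due 15, tardiness 0
T3: 14→27, due 28, tardiness 0
T5: 27→34, due 25, tardiness 9
T4: 34→40, due 24, tardiness 16
T1: 40→45, due 23, tardiness 22
Sum = 0+0+9+16+22 = 47.
EDD 25, FIFO 42, LPT 47 → minimum 25.

25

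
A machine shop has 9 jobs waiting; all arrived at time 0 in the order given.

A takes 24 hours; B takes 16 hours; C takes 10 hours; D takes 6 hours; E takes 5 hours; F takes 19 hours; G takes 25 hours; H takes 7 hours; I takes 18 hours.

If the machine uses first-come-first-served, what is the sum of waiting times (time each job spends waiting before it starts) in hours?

FIFO (arrival order): A B C D E F G H I.
A: waits 0, runs 0→24
B: waits 24, runs 24→40
C: waits 40, runs 40→50
D: waits 50, runs 50→56
E: waits 56, runs 56→61
F: waits 61, runs 61→80
G: waits 80, runs 80→105
H: waits 105, runs 105→112
I: waits 112, runs 112→130
Sum = 0+24+40+50+56+61+80+105+112 = 528.

528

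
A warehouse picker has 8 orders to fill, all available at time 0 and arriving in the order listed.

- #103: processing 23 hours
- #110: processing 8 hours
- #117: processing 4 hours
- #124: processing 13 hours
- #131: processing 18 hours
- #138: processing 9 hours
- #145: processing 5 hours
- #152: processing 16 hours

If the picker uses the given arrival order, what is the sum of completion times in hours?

454

FIFO (arrival order): #103 #110 #117 #124 #131 #138 #145 #152.
#103: 0→23
#110: 23→31
#117: 31→35
#124: 35→48
#131: 48→66
#138: 66→75
#145: 75→80
#152: 80→96
Sum = 23+31+35+48+66+75+80+96 = 454.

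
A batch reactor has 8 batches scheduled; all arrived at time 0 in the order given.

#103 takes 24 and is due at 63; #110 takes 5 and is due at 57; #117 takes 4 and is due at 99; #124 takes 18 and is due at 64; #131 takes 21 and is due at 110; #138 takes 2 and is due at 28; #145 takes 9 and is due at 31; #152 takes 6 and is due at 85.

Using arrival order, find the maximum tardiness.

52

FIFO (arrival order): #103 #110 #117 #124 #131 #138 #145 #152.
#103: 0→24, due 63, tardiness 0
#110: 24→29, due 57, tardiness 0
#117: 29→33, due 99, tardiness 0
#124: 33→51, due 64, tardiness 0
#131: 51→72, due 110, tardiness 0
#138: 72→74, due 28, tardiness 46
#145: 74→83, due 31, tardiness 52
#152: 83→89, due 85, tardiness 4
Maximum = 52.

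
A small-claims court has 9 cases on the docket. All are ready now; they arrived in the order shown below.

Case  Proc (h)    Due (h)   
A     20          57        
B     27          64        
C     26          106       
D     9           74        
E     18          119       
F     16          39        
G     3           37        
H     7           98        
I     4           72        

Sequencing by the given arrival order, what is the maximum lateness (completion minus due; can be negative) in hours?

FIFO (arrival order): A B C D E F G H I.
A: 0→20, due 57, lateness -37
B: 20→47, due 64, lateness -17
C: 47→73, due 106, lateness -33
D: 73→82, due 74, lateness 8
E: 82→100, due 119, lateness -19
F: 100→116, due 39, lateness 77
G: 116→119, due 37, lateness 82
H: 119→126, due 98, lateness 28
I: 126→130, due 72, lateness 58
Maximum = 82.

82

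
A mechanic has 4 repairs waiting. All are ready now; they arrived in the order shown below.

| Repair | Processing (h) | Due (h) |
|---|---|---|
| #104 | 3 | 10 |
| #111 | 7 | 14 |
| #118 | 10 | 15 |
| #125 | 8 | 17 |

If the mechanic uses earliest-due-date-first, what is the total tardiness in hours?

16

EDD (increasing due date): #104 #111 #118 #125.
#104: 0→3, due 10, tardiness 0
#111: 3→10, due 14, tardiness 0
#118: 10→20, due 15, tardiness 5
#125: 20→28, due 17, tardiness 11
Sum = 0+0+5+11 = 16.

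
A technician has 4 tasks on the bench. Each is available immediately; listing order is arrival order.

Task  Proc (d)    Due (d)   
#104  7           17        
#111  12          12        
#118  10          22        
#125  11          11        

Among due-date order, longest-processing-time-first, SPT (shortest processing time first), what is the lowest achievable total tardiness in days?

42

EDD (increasing due date): #125 #111 #104 #118.
#125: 0→11, due 11, tardiness 0
#111: 11→23, due 12, tardiness 11
#104: 23→30, due 17, tardiness 13
#118: 30→40, due 22, tardiness 18
Sum = 0+11+13+18 = 42.
LPT (decreasing processing time): #111 #125 #118 #104.
#111: 0→12, due 12, tardiness 0
#125: 12→23, due 11, tardiness 12
#118: 23→33, due 22, tardiness 11
#104: 33→40, due 17, tardiness 23
Sum = 0+12+11+23 = 46.
SPT (increasing processing time): #104 #118 #125 #111.
#104: 0→7, due 17, tardiness 0
#118: 7→17, due 22, tardiness 0
#125: 17→28, due 11, tardiness 17
#111: 28→40, due 12, tardiness 28
Sum = 0+0+17+28 = 45.
EDD 42, LPT 46, SPT 45 → minimum 42.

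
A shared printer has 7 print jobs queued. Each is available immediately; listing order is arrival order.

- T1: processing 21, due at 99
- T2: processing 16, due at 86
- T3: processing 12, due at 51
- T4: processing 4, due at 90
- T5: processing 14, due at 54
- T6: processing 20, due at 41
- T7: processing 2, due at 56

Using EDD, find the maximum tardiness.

EDD (increasing due date): T6 T3 T5 T7 T2 T4 T1.
T6: 0→20, due 41, tardiness 0
T3: 20→32, due 51, tardiness 0
T5: 32→46, due 54, tardiness 0
T7: 46→48, due 56, tardiness 0
T2: 48→64, due 86, tardiness 0
T4: 64→68, due 90, tardiness 0
T1: 68→89, due 99, tardiness 0
Maximum = 0.

0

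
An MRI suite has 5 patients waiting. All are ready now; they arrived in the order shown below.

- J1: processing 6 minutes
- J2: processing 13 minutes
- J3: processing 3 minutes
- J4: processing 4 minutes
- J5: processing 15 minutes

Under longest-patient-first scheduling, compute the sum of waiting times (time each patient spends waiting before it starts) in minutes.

LPT (decreasing processing time): J5 J2 J1 J4 J3.
J5: waits 0, runs 0→15
J2: waits 15, runs 15→28
J1: waits 28, runs 28→34
J4: waits 34, runs 34→38
J3: waits 38, runs 38→41
Sum = 0+15+28+34+38 = 115.

115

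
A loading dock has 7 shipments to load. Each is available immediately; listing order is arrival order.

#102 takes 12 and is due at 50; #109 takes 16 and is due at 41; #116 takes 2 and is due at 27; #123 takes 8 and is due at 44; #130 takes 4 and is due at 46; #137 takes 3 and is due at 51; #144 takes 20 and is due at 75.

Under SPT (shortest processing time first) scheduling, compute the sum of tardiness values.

SPT (increasing processing time): #116 #137 #130 #123 #102 #109 #144.
#116: 0→2, due 27, tardiness 0
#137: 2→5, due 51, tardiness 0
#130: 5→9, due 46, tardiness 0
#123: 9→17, due 44, tardiness 0
#102: 17→29, due 50, tardiness 0
#109: 29→45, due 41, tardiness 4
#144: 45→65, due 75, tardiness 0
Sum = 0+0+0+0+0+4+0 = 4.

4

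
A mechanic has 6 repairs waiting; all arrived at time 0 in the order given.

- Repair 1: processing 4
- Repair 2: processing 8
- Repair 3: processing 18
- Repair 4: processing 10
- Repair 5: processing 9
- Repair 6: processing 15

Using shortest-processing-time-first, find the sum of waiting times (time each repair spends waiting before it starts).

114

SPT (increasing processing time): Repair 1 Repair 2 Repair 5 Repair 4 Repair 6 Repair 3.
Repair 1: waits 0, runs 0→4
Repair 2: waits 4, runs 4→12
Repair 5: waits 12, runs 12→21
Repair 4: waits 21, runs 21→31
Repair 6: waits 31, runs 31→46
Repair 3: waits 46, runs 46→64
Sum = 0+4+12+21+31+46 = 114.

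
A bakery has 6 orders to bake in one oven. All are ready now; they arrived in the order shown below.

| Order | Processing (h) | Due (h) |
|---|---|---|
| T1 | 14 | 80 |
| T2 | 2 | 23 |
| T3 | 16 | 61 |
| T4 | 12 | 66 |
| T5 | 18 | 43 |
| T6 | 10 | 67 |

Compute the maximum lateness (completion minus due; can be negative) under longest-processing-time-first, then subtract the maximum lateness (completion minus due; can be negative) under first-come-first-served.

LPT (decreasing processing time): T5 T3 T1 T4 T6 T2.
T5: 0→18, due 43, lateness -25
T3: 18→34, due 61, lateness -27
T1: 34→48, due 80, lateness -32
T4: 48→60, due 66, lateness -6
T6: 60→70, due 67, lateness 3
T2: 70→72, due 23, lateness 49
Maximum = 49.
FIFO (arrival order): T1 T2 T3 T4 T5 T6.
T1: 0→14, due 80, lateness -66
T2: 14→16, due 23, lateness -7
T3: 16→32, due 61, lateness -29
T4: 32→44, due 66, lateness -22
T5: 44→62, due 43, lateness 19
T6: 62→72, due 67, lateness 5
Maximum = 19.
Difference = 49 − 19 = 30.

30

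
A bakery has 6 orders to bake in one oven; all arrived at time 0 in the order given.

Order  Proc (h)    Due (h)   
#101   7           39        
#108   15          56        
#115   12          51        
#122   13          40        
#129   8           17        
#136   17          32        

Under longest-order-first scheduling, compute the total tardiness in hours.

92

LPT (decreasing processing time): #136 #108 #122 #115 #129 #101.
#136: 0→17, due 32, tardiness 0
#108: 17→32, due 56, tardiness 0
#122: 32→45, due 40, tardiness 5
#115: 45→57, due 51, tardiness 6
#129: 57→65, due 17, tardiness 48
#101: 65→72, due 39, tardiness 33
Sum = 0+0+5+6+48+33 = 92.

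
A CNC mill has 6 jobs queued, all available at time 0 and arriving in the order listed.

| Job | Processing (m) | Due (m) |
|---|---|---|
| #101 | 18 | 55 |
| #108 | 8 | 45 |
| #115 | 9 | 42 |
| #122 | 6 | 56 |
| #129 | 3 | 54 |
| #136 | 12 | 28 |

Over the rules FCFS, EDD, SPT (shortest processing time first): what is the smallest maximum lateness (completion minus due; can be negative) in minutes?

FIFO (arrival order): #101 #108 #115 #122 #129 #136.
#101: 0→18, due 55, lateness -37
#108: 18→26, due 45, lateness -19
#115: 26→35, due 42, lateness -7
#122: 35→41, due 56, lateness -15
#129: 41→44, due 54, lateness -10
#136: 44→56, due 28, lateness 28
Maximum = 28.
EDD (increasing due date): #136 #115 #108 #129 #101 #122.
#136: 0→12, due 28, lateness -16
#115: 12→21, due 42, lateness -21
#108: 21→29, due 45, lateness -16
#129: 29→32, due 54, lateness -22
#101: 32→50, due 55, lateness -5
#122: 50→56, due 56, lateness 0
Maximum = 0.
SPT (increasing processing time): #129 #122 #108 #115 #136 #101.
#129: 0→3, due 54, lateness -51
#122: 3→9, due 56, lateness -47
#108: 9→17, due 45, lateness -28
#115: 17→26, due 42, lateness -16
#136: 26→38, due 28, lateness 10
#101: 38→56, due 55, lateness 1
Maximum = 10.
FIFO 28, EDD 0, SPT 10 → minimum 0.

0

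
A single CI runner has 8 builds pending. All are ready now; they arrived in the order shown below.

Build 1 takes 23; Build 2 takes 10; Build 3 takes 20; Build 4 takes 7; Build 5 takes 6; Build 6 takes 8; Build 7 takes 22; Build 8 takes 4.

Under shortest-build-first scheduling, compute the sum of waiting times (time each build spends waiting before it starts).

223

SPT (increasing processing time): Build 8 Build 5 Build 4 Build 6 Build 2 Build 3 Build 7 Build 1.
Build 8: waits 0, runs 0→4
Build 5: waits 4, runs 4→10
Build 4: waits 10, runs 10→17
Build 6: waits 17, runs 17→25
Build 2: waits 25, runs 25→35
Build 3: waits 35, runs 35→55
Build 7: waits 55, runs 55→77
Build 1: waits 77, runs 77→100
Sum = 0+4+10+17+25+35+55+77 = 223.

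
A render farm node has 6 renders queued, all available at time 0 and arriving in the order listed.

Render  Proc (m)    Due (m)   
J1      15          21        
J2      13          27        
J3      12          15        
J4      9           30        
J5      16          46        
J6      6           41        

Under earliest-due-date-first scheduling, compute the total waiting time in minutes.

183

EDD (increasing due date): J3 J1 J2 J4 J6 J5.
J3: waits 0, runs 0→12
J1: waits 12, runs 12→27
J2: waits 27, runs 27→40
J4: waits 40, runs 40→49
J6: waits 49, runs 49→55
J5: waits 55, runs 55→71
Sum = 0+12+27+40+49+55 = 183.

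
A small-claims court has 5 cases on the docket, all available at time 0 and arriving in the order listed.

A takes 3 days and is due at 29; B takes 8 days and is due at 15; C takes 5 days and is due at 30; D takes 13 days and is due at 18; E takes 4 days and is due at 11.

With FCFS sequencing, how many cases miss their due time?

FIFO (arrival order): A B C D E.
A: 0→3, due 29, tardiness 0
B: 3→11, due 15, tardiness 0
C: 11→16, due 30, tardiness 0
D: 16→29, due 18, tardiness 11
E: 29→33, due 11, tardiness 22
Late cases: 2.

2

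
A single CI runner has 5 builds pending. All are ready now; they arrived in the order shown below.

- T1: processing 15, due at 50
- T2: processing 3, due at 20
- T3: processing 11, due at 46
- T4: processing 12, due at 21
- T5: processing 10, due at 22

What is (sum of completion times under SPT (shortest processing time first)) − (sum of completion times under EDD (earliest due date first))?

SPT (increasing processing time): T2 T5 T3 T4 T1.
T2: 0→3
T5: 3→13
T3: 13→24
T4: 24→36
T1: 36→51
Sum = 3+13+24+36+51 = 127.
EDD (increasing due date): T2 T4 T5 T3 T1.
T2: 0→3
T4: 3→15
T5: 15→25
T3: 25→36
T1: 36→51
Sum = 3+15+25+36+51 = 130.
Difference = 127 − 130 = -3.

-3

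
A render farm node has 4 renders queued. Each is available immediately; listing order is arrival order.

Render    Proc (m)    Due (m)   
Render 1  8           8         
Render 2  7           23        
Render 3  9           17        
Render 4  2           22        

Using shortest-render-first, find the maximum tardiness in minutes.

9

SPT (increasing processing time): Render 4 Render 2 Render 1 Render 3.
Render 4: 0→2, due 22, tardiness 0
Render 2: 2→9, due 23, tardiness 0
Render 1: 9→17, due 8, tardiness 9
Render 3: 17→26, due 17, tardiness 9
Maximum = 9.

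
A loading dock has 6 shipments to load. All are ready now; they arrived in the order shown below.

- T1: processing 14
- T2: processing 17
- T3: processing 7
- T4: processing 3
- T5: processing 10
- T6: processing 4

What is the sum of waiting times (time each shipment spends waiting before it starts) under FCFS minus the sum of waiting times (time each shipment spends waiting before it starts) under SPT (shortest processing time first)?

FIFO (arrival order): T1 T2 T3 T4 T5 T6.
T1: waits 0, runs 0→14
T2: waits 14, runs 14→31
T3: waits 31, runs 31→38
T4: waits 38, runs 38→41
T5: waits 41, runs 41→51
T6: waits 51, runs 51→55
Sum = 0+14+31+38+41+51 = 175.
SPT (increasing processing time): T4 T6 T3 T5 T1 T2.
T4: waits 0, runs 0→3
T6: waits 3, runs 3→7
T3: waits 7, runs 7→14
T5: waits 14, runs 14→24
T1: waits 24, runs 24→38
T2: waits 38, runs 38→55
Sum = 0+3+7+14+24+38 = 86.
Difference = 175 − 86 = 89.

89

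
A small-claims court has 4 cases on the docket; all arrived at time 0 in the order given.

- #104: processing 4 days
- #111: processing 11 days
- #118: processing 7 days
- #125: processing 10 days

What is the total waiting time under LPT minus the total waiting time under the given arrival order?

19

LPT (decreasing processing time): #111 #125 #118 #104.
#111: waits 0, runs 0→11
#125: waits 11, runs 11→21
#118: waits 21, runs 21→28
#104: waits 28, runs 28→32
Sum = 0+11+21+28 = 60.
FIFO (arrival order): #104 #111 #118 #125.
#104: waits 0, runs 0→4
#111: waits 4, runs 4→15
#118: waits 15, runs 15→22
#125: waits 22, runs 22→32
Sum = 0+4+15+22 = 41.
Difference = 60 − 41 = 19.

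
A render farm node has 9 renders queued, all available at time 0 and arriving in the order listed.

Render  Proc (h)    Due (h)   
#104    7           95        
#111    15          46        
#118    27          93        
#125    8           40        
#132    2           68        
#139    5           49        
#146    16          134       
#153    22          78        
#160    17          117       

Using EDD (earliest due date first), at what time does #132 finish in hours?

30

EDD (increasing due date): #125 #111 #139 #132 #153 #118 #104 #160 #146.
#125: 0→8
#111: 8→23
#139: 23→28
#132: 28→30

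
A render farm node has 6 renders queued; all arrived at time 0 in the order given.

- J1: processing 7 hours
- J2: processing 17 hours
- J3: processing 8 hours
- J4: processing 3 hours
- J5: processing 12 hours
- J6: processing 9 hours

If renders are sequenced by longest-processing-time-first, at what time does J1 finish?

53

LPT (decreasing processing time): J2 J5 J6 J3 J1 J4.
J2: 0→17
J5: 17→29
J6: 29→38
J3: 38→46
J1: 46→53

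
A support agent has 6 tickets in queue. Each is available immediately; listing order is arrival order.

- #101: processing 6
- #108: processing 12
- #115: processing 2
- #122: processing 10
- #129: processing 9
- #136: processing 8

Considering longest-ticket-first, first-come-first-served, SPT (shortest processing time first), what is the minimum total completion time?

LPT (decreasing processing time): #108 #122 #129 #136 #101 #115.
#108: 0→12
#122: 12→22
#129: 22→31
#136: 31→39
#101: 39→45
#115: 45→47
Sum = 12+22+31+39+45+47 = 196.
FIFO (arrival order): #101 #108 #115 #122 #129 #136.
#101: 0→6
#108: 6→18
#115: 18→20
#122: 20→30
#129: 30→39
#136: 39→47
Sum = 6+18+20+30+39+47 = 160.
SPT (increasing processing time): #115 #101 #136 #129 #122 #108.
#115: 0→2
#101: 2→8
#136: 8→16
#129: 16→25
#122: 25→35
#108: 35→47
Sum = 2+8+16+25+35+47 = 133.
LPT 196, FIFO 160, SPT 133 → minimum 133.

133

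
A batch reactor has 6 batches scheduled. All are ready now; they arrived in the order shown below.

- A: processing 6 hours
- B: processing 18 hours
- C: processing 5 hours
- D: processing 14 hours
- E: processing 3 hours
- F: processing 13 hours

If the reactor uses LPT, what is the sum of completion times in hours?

LPT (decreasing processing time): B D F A C E.
B: 0→18
D: 18→32
F: 32→45
A: 45→51
C: 51→56
E: 56→59
Sum = 18+32+45+51+56+59 = 261.

261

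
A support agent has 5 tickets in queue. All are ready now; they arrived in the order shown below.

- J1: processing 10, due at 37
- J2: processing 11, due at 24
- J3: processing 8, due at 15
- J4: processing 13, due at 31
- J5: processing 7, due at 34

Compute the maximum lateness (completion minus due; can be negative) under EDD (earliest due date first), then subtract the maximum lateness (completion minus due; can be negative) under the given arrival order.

EDD (increasing due date): J3 J2 J4 J5 J1.
J3: 0→8, due 15, lateness -7
J2: 8→19, due 24, lateness -5
J4: 19→32, due 31, lateness 1
J5: 32→39, due 34, lateness 5
J1: 39→49, due 37, lateness 12
Maximum = 12.
FIFO (arrival order): J1 J2 J3 J4 J5.
J1: 0→10, due 37, lateness -27
J2: 10→21, due 24, lateness -3
J3: 21→29, due 15, lateness 14
J4: 29→42, due 31, lateness 11
J5: 42→49, due 34, lateness 15
Maximum = 15.
Difference = 12 − 15 = -3.

-3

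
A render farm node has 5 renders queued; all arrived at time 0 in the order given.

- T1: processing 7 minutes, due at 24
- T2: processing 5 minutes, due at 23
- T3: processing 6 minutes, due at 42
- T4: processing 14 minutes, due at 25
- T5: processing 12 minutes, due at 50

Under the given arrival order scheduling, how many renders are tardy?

FIFO (arrival order): T1 T2 T3 T4 T5.
T1: 0→7, due 24, tardiness 0
T2: 7→12, due 23, tardiness 0
T3: 12→18, due 42, tardiness 0
T4: 18→32, due 25, tardiness 7
T5: 32→44, due 50, tardiness 0
Late renders: 1.

1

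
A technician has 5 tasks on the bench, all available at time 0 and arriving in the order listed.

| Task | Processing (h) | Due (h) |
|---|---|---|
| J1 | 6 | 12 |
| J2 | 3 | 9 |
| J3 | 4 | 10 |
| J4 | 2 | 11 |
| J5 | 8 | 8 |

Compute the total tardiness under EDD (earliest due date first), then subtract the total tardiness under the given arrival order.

2

EDD (increasing due date): J5 J2 J3 J4 J1.
J5: 0→8, due 8, tardiness 0
J2: 8→11, due 9, tardiness 2
J3: 11→15, due 10, tardiness 5
J4: 15→17, due 11, tardiness 6
J1: 17→23, due 12, tardiness 11
Sum = 0+2+5+6+11 = 24.
FIFO (arrival order): J1 J2 J3 J4 J5.
J1: 0→6, due 12, tardiness 0
J2: 6→9, due 9, tardiness 0
J3: 9→13, due 10, tardiness 3
J4: 13→15, due 11, tardiness 4
J5: 15→23, due 8, tardiness 15
Sum = 0+0+3+4+15 = 22.
Difference = 24 − 22 = 2.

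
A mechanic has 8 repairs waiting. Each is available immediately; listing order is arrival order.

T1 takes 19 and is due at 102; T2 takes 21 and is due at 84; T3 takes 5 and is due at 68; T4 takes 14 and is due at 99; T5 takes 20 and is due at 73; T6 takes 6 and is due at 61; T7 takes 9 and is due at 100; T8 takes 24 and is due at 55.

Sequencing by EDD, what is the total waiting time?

409

EDD (increasing due date): T8 T6 T3 T5 T2 T4 T7 T1.
T8: waits 0, runs 0→24
T6: waits 24, runs 24→30
T3: waits 30, runs 30→35
T5: waits 35, runs 35→55
T2: waits 55, runs 55→76
T4: waits 76, runs 76→90
T7: waits 90, runs 90→99
T1: waits 99, runs 99→118
Sum = 0+24+30+35+55+76+90+99 = 409.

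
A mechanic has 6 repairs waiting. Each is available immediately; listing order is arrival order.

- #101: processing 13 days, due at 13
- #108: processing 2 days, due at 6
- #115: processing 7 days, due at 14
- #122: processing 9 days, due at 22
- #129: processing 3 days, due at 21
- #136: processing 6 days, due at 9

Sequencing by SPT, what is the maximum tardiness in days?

27

SPT (increasing processing time): #108 #129 #136 #115 #122 #101.
#108: 0→2, due 6, tardiness 0
#129: 2→5, due 21, tardiness 0
#136: 5→11, due 9, tardiness 2
#115: 11→18, due 14, tardiness 4
#122: 18→27, due 22, tardiness 5
#101: 27→40, due 13, tardiness 27
Maximum = 27.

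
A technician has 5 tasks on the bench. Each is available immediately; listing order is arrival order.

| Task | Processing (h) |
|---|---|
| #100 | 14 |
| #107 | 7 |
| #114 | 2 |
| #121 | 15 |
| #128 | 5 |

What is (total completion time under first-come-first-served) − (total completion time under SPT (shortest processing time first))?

45

FIFO (arrival order): #100 #107 #114 #121 #128.
#100: 0→14
#107: 14→21
#114: 21→23
#121: 23→38
#128: 38→43
Sum = 14+21+23+38+43 = 139.
SPT (increasing processing time): #114 #128 #107 #100 #121.
#114: 0→2
#128: 2→7
#107: 7→14
#100: 14→28
#121: 28→43
Sum = 2+7+14+28+43 = 94.
Difference = 139 − 94 = 45.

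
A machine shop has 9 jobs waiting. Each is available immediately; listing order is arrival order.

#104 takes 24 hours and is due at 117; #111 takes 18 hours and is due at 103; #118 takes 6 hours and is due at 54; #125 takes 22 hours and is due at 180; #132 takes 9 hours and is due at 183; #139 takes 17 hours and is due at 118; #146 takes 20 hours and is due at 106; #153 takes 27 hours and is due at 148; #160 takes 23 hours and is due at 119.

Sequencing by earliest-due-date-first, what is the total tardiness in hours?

0

EDD (increasing due date): #118 #111 #146 #104 #139 #160 #153 #125 #132.
#118: 0→6, due 54, tardiness 0
#111: 6→24, due 103, tardiness 0
#146: 24→44, due 106, tardiness 0
#104: 44→68, due 117, tardiness 0
#139: 68→85, due 118, tardiness 0
#160: 85→108, due 119, tardiness 0
#153: 108→135, due 148, tardiness 0
#125: 135→157, due 180, tardiness 0
#132: 157→166, due 183, tardiness 0
Sum = 0+0+0+0+0+0+0+0+0 = 0.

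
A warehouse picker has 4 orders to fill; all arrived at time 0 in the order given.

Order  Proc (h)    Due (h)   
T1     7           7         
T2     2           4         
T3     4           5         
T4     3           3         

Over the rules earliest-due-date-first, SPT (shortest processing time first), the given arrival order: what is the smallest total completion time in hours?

32

EDD (increasing due date): T4 T2 T3 T1.
T4: 0→3
T2: 3→5
T3: 5→9
T1: 9→16
Sum = 3+5+9+16 = 33.
SPT (increasing processing time): T2 T4 T3 T1.
T2: 0→2
T4: 2→5
T3: 5→9
T1: 9→16
Sum = 2+5+9+16 = 32.
FIFO (arrival order): T1 T2 T3 T4.
T1: 0→7
T2: 7→9
T3: 9→13
T4: 13→16
Sum = 7+9+13+16 = 45.
EDD 33, SPT 32, FIFO 45 → minimum 32.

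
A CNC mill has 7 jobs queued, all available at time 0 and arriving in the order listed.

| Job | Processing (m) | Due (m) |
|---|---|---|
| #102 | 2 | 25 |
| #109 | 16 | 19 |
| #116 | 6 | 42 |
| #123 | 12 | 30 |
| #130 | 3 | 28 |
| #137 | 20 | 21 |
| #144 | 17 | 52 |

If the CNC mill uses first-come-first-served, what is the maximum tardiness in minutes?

FIFO (arrival order): #102 #109 #116 #123 #130 #137 #144.
#102: 0→2, due 25, tardiness 0
#109: 2→18, due 19, tardiness 0
#116: 18→24, due 42, tardiness 0
#123: 24→36, due 30, tardiness 6
#130: 36→39, due 28, tardiness 11
#137: 39→59, due 21, tardiness 38
#144: 59→76, due 52, tardiness 24
Maximum = 38.

38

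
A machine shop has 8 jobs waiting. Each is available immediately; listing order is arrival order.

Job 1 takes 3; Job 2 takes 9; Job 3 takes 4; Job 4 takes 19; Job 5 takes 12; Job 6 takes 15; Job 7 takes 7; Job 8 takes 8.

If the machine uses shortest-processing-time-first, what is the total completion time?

255

SPT (increasing processing time): Job 1 Job 3 Job 7 Job 8 Job 2 Job 5 Job 6 Job 4.
Job 1: 0→3
Job 3: 3→7
Job 7: 7→14
Job 8: 14→22
Job 2: 22→31
Job 5: 31→43
Job 6: 43→58
Job 4: 58→77
Sum = 3+7+14+22+31+43+58+77 = 255.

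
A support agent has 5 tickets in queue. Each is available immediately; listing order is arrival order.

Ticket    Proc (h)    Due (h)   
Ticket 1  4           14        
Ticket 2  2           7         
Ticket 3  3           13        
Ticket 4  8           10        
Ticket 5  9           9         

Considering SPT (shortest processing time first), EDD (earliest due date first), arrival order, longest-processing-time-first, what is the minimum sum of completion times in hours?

59

SPT (increasing processing time): Ticket 2 Ticket 3 Ticket 1 Ticket 4 Ticket 5.
Ticket 2: 0→2
Ticket 3: 2→5
Ticket 1: 5→9
Ticket 4: 9→17
Ticket 5: 17→26
Sum = 2+5+9+17+26 = 59.
EDD (increasing due date): Ticket 2 Ticket 5 Ticket 4 Ticket 3 Ticket 1.
Ticket 2: 0→2
Ticket 5: 2→11
Ticket 4: 11→19
Ticket 3: 19→22
Ticket 1: 22→26
Sum = 2+11+19+22+26 = 80.
FIFO (arrival order): Ticket 1 Ticket 2 Ticket 3 Ticket 4 Ticket 5.
Ticket 1: 0→4
Ticket 2: 4→6
Ticket 3: 6→9
Ticket 4: 9→17
Ticket 5: 17→26
Sum = 4+6+9+17+26 = 62.
LPT (decreasing processing time): Ticket 5 Ticket 4 Ticket 1 Ticket 3 Ticket 2.
Ticket 5: 0→9
Ticket 4: 9→17
Ticket 1: 17→21
Ticket 3: 21→24
Ticket 2: 24→26
Sum = 9+17+21+24+26 = 97.
SPT 59, EDD 80, FIFO 62, LPT 97 → minimum 59.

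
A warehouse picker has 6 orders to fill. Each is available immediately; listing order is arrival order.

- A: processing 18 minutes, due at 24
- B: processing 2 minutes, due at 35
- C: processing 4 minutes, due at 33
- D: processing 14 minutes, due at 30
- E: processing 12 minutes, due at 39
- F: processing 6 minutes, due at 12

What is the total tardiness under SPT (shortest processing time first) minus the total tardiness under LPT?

-47

SPT (increasing processing time): B C F E D A.
B: 0→2, due 35, tardiness 0
C: 2→6, due 33, tardiness 0
F: 6→12, due 12, tardiness 0
E: 12→24, due 39, tardiness 0
D: 24→38, due 30, tardiness 8
A: 38→56, due 24, tardiness 32
Sum = 0+0+0+0+8+32 = 40.
LPT (decreasing processing time): A D E F C B.
A: 0→18, due 24, tardiness 0
D: 18→32, due 30, tardiness 2
E: 32→44, due 39, tardiness 5
F: 44→50, due 12, tardiness 38
C: 50→54, due 33, tardiness 21
B: 54→56, due 35, tardiness 21
Sum = 0+2+5+38+21+21 = 87.
Difference = 40 − 87 = -47.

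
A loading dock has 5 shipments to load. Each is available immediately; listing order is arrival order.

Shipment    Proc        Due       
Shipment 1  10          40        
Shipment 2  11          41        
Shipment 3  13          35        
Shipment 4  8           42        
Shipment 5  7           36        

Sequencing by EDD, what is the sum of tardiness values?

EDD (increasing due date): Shipment 3 Shipment 5 Shipment 1 Shipment 2 Shipment 4.
Shipment 3: 0→13, due 35, tardiness 0
Shipment 5: 13→20, due 36, tardiness 0
Shipment 1: 20→30, due 40, tardiness 0
Shipment 2: 30→41, due 41, tardiness 0
Shipment 4: 41→49, due 42, tardiness 7
Sum = 0+0+0+0+7 = 7.

7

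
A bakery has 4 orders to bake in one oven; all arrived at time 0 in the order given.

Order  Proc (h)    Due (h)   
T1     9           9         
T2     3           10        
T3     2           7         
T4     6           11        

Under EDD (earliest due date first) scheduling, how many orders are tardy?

EDD (increasing due date): T3 T1 T2 T4.
T3: 0→2, due 7, tardiness 0
T1: 2→11, due 9, tardiness 2
T2: 11→14, due 10, tardiness 4
T4: 14→20, due 11, tardiness 9
Late orders: 3.

3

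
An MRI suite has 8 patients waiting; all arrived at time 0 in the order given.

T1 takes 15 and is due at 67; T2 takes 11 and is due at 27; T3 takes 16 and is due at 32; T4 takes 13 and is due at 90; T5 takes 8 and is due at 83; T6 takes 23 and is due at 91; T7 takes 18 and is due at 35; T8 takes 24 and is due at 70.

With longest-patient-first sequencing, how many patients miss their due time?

LPT (decreasing processing time): T8 T6 T7 T3 T1 T4 T2 T5.
T8: 0→24, due 70, tardiness 0
T6: 24→47, due 91, tardiness 0
T7: 47→65, due 35, tardiness 30
T3: 65→81, due 32, tardiness 49
T1: 81→96, due 67, tardiness 29
T4: 96→109, due 90, tardiness 19
T2: 109→120, due 27, tardiness 93
T5: 120→128, due 83, tardiness 45
Late patients: 6.

6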